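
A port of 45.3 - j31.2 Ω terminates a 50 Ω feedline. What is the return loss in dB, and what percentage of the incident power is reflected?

Γ = (-4.7 − j31.2)/(95.3 − j31.2), |Γ| = 0.315
RL = −20·log₁₀(0.315) = 10 dB
P_refl/P_inc = |Γ|² = 0.099

RL ≈ 10 dB; 9.9% of incident power reflected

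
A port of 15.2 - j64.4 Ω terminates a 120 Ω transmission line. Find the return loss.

Γ = (-104.8 − j64.4)/(135.2 − j64.4), |Γ| = 0.821
RL = −20·log₁₀|Γ| = −20·log₁₀(0.821)

RL ≈ 1.71 dB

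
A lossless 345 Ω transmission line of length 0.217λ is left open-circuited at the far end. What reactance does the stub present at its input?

βl = 2π × 0.217 = 78.1°
tan(βl) = 4.75
For an open-circuited stub, Z_in = −jZ_0·cot(βl) = −jZ_0/tan(βl)

X_in ≈ -72.6 Ω (capacitive)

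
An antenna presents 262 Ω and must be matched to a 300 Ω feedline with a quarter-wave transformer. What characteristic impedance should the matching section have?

Z_qwt = √(Z_0·R_L) = √(300 × 262) = √78600

Z_qwt ≈ 280 Ω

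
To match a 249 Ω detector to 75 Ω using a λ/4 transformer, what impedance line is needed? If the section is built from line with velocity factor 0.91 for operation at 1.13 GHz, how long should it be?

Z_qwt ≈ 137 Ω; length ≈ 6.04 cm

Z_qwt = √(Z_0·R_L) = √(75 × 249) = √18680
λ = 0.91·c/f = 0.242 m, so l = λ/4 = 0.0604 m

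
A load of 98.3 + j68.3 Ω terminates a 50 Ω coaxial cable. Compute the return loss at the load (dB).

Γ = (48.3 + j68.3)/(148.3 + j68.3), |Γ| = 0.512
RL = −20·log₁₀|Γ| = −20·log₁₀(0.512)

RL ≈ 5.81 dB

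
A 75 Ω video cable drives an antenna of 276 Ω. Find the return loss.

Γ = (276 − 75)/(276 + 75) = 0.573
RL = −20·log₁₀|Γ| = −20·log₁₀(0.573)

RL ≈ 4.84 dB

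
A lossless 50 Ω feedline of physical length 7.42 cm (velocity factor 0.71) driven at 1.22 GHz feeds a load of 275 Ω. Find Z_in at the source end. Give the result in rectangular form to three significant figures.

λ = v/f = 0.71·c / 1.22 GHz = 0.175 m
βl = 2π·l/λ = 2π × 0.425 = 153°
tan(βl) = tan(153°) = -0.51
Z_in = Z_0·(Z_L + jZ_0·tanβl)/(Z_0 + jZ_L·tanβl)
     = 50·(275 − j25.5)/(50 − j140)

Z_in ≈ 39.1 + j84.2 Ω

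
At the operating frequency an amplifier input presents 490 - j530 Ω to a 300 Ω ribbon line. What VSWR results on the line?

VSWR ≈ 3.9

Γ = (Z_L − Z_0)/(Z_L + Z_0) = (190 − j530)/(790 − j530)
|Γ| = 563/951 = 0.592
VSWR = (1 + |Γ|)/(1 − |Γ|) = 1.59/0.408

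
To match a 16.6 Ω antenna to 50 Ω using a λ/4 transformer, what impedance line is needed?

Z_qwt ≈ 28.8 Ω

Z_qwt = √(Z_0·R_L) = √(50 × 16.6) = √830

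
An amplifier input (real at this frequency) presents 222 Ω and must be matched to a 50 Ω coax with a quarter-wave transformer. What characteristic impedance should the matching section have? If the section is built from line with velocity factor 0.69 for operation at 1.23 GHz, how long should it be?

Z_qwt = √(Z_0·R_L) = √(50 × 222) = √11100
λ = 0.69·c/f = 0.168 m, so l = λ/4 = 0.0421 m

Z_qwt ≈ 105 Ω; length ≈ 4.21 cm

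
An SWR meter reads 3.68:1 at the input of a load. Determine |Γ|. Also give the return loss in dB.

|Γ| = (S − 1)/(S + 1) = (3.68 − 1)/(3.68 + 1) = 2.68/4.68
RL = −20·log₁₀|Γ| = −20·log₁₀(0.573)

|Γ| ≈ 0.573; return loss ≈ 4.84 dB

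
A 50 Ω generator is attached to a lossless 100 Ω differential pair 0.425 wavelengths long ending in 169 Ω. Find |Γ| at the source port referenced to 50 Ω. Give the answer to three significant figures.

|Γ| ≈ 0.5

βl = 2π × 0.425 = 153°
tan(βl) = -0.51
Z_in = Z_0·(Z_L + jZ_0·tanβl)/(Z_0 + jZ_L·tanβl) = 122 + j54.3 Ω
Γ_s = (Z_in − Z_s)/(Z_in + Z_s) = (72.2 + j54.3)/(172 + j54.3), |Γ_s| = 0.5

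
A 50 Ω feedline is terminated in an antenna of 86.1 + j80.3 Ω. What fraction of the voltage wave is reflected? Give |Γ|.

Γ = (Z_L − Z_0)/(Z_L + Z_0) = (36.1 + j80.3)/(136.1 + j80.3)
|Γ| = 88/158

|Γ| ≈ 0.557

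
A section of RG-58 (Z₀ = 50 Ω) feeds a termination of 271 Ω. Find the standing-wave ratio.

VSWR ≈ 5.42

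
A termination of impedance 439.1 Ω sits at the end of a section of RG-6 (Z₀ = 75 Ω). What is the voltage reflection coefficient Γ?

Γ = 0.708

Γ = (Z_L − Z_0)/(Z_L + Z_0) = (439.1 − 75)/(439.1 + 75) = 364.1/514.1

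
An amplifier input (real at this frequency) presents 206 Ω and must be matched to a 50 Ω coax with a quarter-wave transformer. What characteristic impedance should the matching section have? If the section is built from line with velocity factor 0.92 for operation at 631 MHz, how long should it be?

Z_qwt = √(Z_0·R_L) = √(50 × 206) = √10300
λ = 0.92·c/f = 0.437 m, so l = λ/4 = 0.109 m

Z_qwt ≈ 101 Ω; length ≈ 10.9 cm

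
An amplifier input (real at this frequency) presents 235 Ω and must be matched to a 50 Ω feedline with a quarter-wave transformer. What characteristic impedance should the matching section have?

Z_qwt = √(Z_0·R_L) = √(50 × 235) = √11750

Z_qwt ≈ 108 Ω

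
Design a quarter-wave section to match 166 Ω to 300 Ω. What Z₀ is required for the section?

Z_qwt ≈ 223 Ω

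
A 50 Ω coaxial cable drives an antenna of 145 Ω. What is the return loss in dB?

RL ≈ 6.25 dB

Γ = (145 − 50)/(145 + 50) = 0.487
RL = −20·log₁₀|Γ| = −20·log₁₀(0.487)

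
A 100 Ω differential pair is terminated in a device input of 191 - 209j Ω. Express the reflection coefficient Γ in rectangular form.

Γ = (Z_L − Z_0)/(Z_L + Z_0) = (91 − j209)/(291 − j209)

Γ ≈ 0.547 − j0.326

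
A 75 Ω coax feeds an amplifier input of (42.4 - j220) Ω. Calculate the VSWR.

VSWR ≈ 17.5

Γ = (Z_L − Z_0)/(Z_L + Z_0) = (-32.6 − j220)/(117.4 − j220)
|Γ| = 222/249 = 0.892
VSWR = (1 + |Γ|)/(1 − |Γ|) = 1.89/0.108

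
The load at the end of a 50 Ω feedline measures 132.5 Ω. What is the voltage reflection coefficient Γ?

Γ = (Z_L − Z_0)/(Z_L + Z_0) = (132.5 − 50)/(132.5 + 50) = 82.5/182.5

Γ = 0.452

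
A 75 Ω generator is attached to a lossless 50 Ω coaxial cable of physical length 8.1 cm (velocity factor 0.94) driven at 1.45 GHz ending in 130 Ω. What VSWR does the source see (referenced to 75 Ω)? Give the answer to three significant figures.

λ = v/f = 0.94·c / 1.45 GHz = 0.194 m
βl = 2π·l/λ = 2π × 0.416 = 150°
tan(βl) = -0.579
Z_in = Z_0·(Z_L + jZ_0·tanβl)/(Z_0 + jZ_L·tanβl) = 53.2 + j51.1 Ω
Γ_s = (Z_in − Z_s)/(Z_in + Z_s) = (-21.8 + j51.1)/(128 + j51.1), |Γ_s| = 0.403
VSWR = (1 + |Γ_s|)/(1 − |Γ_s|)

VSWR ≈ 2.35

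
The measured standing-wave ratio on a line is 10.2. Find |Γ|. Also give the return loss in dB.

|Γ| = (S − 1)/(S + 1) = (10.2 − 1)/(10.2 + 1) = 9.2/11.2
RL = −20·log₁₀|Γ| = −20·log₁₀(0.821)

|Γ| ≈ 0.821; return loss ≈ 1.71 dB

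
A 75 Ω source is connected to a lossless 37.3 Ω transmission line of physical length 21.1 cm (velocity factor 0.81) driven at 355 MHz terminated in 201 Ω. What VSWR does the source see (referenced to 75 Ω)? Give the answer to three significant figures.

VSWR ≈ 9.82

λ = v/f = 0.81·c / 355 MHz = 0.685 m
βl = 2π·l/λ = 2π × 0.308 = 111°
tan(βl) = -2.61
Z_in = Z_0·(Z_L + jZ_0·tanβl)/(Z_0 + jZ_L·tanβl) = 7.9 + j13.7 Ω
Γ_s = (Z_in − Z_s)/(Z_in + Z_s) = (-67.1 + j13.7)/(82.9 + j13.7), |Γ_s| = 0.815
VSWR = (1 + |Γ_s|)/(1 − |Γ_s|)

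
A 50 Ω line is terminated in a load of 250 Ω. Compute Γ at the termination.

Γ = 0.667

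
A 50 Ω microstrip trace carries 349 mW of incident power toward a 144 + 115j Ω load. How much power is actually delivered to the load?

P_delivered ≈ 198 mW

|Γ| = |(94 + j115)/(194 + j115)| = 0.659
|Γ|² = 0.434
P_refl = |Γ|²·P_inc = 151 mW, P_del = (1 − |Γ|²)·P_inc = 198 mW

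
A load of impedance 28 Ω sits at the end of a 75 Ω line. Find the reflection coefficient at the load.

Γ = (Z_L − Z_0)/(Z_L + Z_0) = (28 − 75)/(28 + 75) = -47/103

Γ = -0.456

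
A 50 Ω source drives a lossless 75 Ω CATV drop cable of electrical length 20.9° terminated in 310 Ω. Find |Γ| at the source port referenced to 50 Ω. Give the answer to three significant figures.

|Γ| ≈ 0.705

tan(βl) = 0.382
Z_in = Z_0·(Z_L + jZ_0·tanβl)/(Z_0 + jZ_L·tanβl) = 102 − j132 Ω
Γ_s = (Z_in − Z_s)/(Z_in + Z_s) = (51.7 − j132)/(152 − j132), |Γ_s| = 0.705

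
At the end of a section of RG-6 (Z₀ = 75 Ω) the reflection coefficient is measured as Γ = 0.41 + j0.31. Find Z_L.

Z_L ≈ 124 + j105 Ω

Z_L = Z_0·(1 + Γ)/(1 − Γ) = 75·(1.41 + j0.31)/(0.59 − j0.31)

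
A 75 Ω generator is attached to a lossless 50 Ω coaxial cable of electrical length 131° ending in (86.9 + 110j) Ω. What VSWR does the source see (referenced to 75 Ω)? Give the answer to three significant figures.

VSWR ≈ 6.65

tan(βl) = -1.15
Z_in = Z_0·(Z_L + jZ_0·tanβl)/(Z_0 + jZ_L·tanβl) = 12.3 + j21.8 Ω
Γ_s = (Z_in − Z_s)/(Z_in + Z_s) = (-62.7 + j21.8)/(87.3 + j21.8), |Γ_s| = 0.738
VSWR = (1 + |Γ_s|)/(1 − |Γ_s|)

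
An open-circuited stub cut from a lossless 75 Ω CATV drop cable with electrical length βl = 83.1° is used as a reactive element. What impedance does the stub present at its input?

tan(βl) = 8.26
For an open-circuited stub, Z_in = −jZ_0·cot(βl) = −jZ_0/tan(βl)

Z_in ≈ −j9.08 Ω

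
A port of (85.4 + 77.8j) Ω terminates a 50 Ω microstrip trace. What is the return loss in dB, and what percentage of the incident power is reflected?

RL ≈ 5.23 dB; 30% of incident power reflected

Γ = (35.4 + j77.8)/(135.4 + j77.8), |Γ| = 0.547
RL = −20·log₁₀(0.547) = 5.23 dB
P_refl/P_inc = |Γ|² = 0.3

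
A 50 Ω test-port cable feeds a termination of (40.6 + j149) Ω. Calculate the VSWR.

VSWR ≈ 12.9

Γ = (Z_L − Z_0)/(Z_L + Z_0) = (-9.4 + j149)/(90.6 + j149)
|Γ| = 149/174 = 0.856
VSWR = (1 + |Γ|)/(1 − |Γ|) = 1.86/0.144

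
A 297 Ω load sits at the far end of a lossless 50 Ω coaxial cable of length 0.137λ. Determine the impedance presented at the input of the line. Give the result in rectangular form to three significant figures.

βl = 2π × 0.137 = 49.3°
tan(βl) = tan(49.3°) = 1.16
Z_in = Z_0·(Z_L + jZ_0·tanβl)/(Z_0 + jZ_L·tanβl)
     = 50·(297 + j58.2)/(50 + j346)

Z_in ≈ 14.3 − j40.9 Ω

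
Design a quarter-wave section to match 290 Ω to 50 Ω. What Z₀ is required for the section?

Z_qwt = √(Z_0·R_L) = √(50 × 290) = √14500

Z_qwt ≈ 120 Ω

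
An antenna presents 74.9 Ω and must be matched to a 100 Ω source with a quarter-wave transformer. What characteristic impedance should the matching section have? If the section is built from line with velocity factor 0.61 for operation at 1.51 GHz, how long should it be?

Z_qwt ≈ 86.5 Ω; length ≈ 3.03 cm

Z_qwt = √(Z_0·R_L) = √(100 × 74.9) = √7490
λ = 0.61·c/f = 0.121 m, so l = λ/4 = 0.0303 m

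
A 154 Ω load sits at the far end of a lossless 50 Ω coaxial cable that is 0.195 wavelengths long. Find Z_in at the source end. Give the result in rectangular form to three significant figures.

βl = 2π × 0.195 = 70.2°
tan(βl) = tan(70.2°) = 2.78
Z_in = Z_0·(Z_L + jZ_0·tanβl)/(Z_0 + jZ_L·tanβl)
     = 50·(154 + j139)/(50 + j428)

Z_in ≈ 18.1 − j15.9 Ω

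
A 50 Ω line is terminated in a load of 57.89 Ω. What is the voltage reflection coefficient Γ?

Γ = 0.0731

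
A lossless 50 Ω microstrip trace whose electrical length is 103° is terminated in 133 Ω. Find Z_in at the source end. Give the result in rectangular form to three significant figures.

tan(βl) = tan(103°) = -4.33
Z_in = Z_0·(Z_L + jZ_0·tanβl)/(Z_0 + jZ_L·tanβl)
     = 50·(133 − j217)/(50 − j576)

Z_in ≈ 19.7 + j9.84 Ω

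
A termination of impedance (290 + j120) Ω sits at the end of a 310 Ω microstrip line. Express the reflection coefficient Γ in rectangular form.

Γ ≈ 0.00641 + j0.199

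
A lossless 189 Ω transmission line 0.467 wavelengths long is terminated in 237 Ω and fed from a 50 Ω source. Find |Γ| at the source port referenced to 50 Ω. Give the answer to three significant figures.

|Γ| ≈ 0.647

βl = 2π × 0.467 = 168°
tan(βl) = -0.21
Z_in = Z_0·(Z_L + jZ_0·tanβl)/(Z_0 + jZ_L·tanβl) = 231 + j21.3 Ω
Γ_s = (Z_in − Z_s)/(Z_in + Z_s) = (181 + j21.3)/(281 + j21.3), |Γ_s| = 0.647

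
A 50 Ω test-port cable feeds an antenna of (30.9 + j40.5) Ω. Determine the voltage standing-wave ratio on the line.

VSWR ≈ 2.96

Γ = (Z_L − Z_0)/(Z_L + Z_0) = (-19.1 + j40.5)/(80.9 + j40.5)
|Γ| = 44.8/90.5 = 0.495
VSWR = (1 + |Γ|)/(1 − |Γ|) = 1.49/0.505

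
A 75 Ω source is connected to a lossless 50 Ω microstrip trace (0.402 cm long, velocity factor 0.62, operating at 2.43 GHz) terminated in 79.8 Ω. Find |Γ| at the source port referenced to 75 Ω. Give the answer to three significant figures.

|Γ| ≈ 0.147

λ = v/f = 0.62·c / 2.43 GHz = 0.0765 m
βl = 2π·l/λ = 2π × 0.0525 = 18.9°
tan(βl) = 0.343
Z_in = Z_0·(Z_L + jZ_0·tanβl)/(Z_0 + jZ_L·tanβl) = 68.6 − j20.4 Ω
Γ_s = (Z_in − Z_s)/(Z_in + Z_s) = (-6.35 − j20.4)/(144 − j20.4), |Γ_s| = 0.147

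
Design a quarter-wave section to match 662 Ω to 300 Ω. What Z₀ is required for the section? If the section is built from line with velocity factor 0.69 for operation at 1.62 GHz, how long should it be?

Z_qwt ≈ 446 Ω; length ≈ 3.19 cm

Z_qwt = √(Z_0·R_L) = √(300 × 662) = √198600
λ = 0.69·c/f = 0.128 m, so l = λ/4 = 0.0319 m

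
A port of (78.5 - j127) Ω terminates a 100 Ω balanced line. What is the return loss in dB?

RL ≈ 4.61 dB

Γ = (-21.5 − j127)/(178.5 − j127), |Γ| = 0.588
RL = −20·log₁₀|Γ| = −20·log₁₀(0.588)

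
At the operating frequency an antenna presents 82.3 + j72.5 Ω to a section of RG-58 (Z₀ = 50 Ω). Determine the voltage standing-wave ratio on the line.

VSWR ≈ 3.22

Γ = (Z_L − Z_0)/(Z_L + Z_0) = (32.3 + j72.5)/(132.3 + j72.5)
|Γ| = 79.4/151 = 0.526
VSWR = (1 + |Γ|)/(1 − |Γ|) = 1.53/0.474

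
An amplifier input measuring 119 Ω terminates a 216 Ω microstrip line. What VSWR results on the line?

Γ = (119 − 216)/(119 + 216) = -0.29
VSWR = (1 + 0.29)/(1 − 0.29)

VSWR ≈ 1.82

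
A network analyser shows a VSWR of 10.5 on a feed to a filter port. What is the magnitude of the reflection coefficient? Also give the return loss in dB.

|Γ| ≈ 0.826; return loss ≈ 1.66 dB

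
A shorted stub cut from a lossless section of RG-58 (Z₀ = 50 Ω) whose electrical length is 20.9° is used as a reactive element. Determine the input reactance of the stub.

X_in ≈ 19.1 Ω (inductive)

tan(βl) = 0.382
For a shorted stub, Z_in = jZ_0·tan(βl)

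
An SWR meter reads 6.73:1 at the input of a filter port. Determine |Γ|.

|Γ| ≈ 0.741

|Γ| = (S − 1)/(S + 1) = (6.73 − 1)/(6.73 + 1) = 5.73/7.73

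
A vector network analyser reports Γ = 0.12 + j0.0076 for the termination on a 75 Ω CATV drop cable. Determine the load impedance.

Z_L = Z_0·(1 + Γ)/(1 − Γ) = 75·(1.12 + j0.0076)/(0.88 − j0.0076)

Z_L ≈ 95.4 + j1.47 Ω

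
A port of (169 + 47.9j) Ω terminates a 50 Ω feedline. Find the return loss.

Γ = (119 + j47.9)/(219 + j47.9), |Γ| = 0.572
RL = −20·log₁₀|Γ| = −20·log₁₀(0.572)

RL ≈ 4.85 dB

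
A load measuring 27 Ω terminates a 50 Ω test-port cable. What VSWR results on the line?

VSWR ≈ 1.85

Γ = (27 − 50)/(27 + 50) = -0.299
VSWR = (1 + 0.299)/(1 − 0.299)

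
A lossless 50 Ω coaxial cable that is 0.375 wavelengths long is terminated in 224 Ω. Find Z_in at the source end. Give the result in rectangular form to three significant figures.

Z_in ≈ 21.3 + j45.3 Ω

βl = 2π × 0.375 = 135°
tan(βl) = tan(135°) = -1
Z_in = Z_0·(Z_L + jZ_0·tanβl)/(Z_0 + jZ_L·tanβl)
     = 50·(224 − j50)/(50 − j224)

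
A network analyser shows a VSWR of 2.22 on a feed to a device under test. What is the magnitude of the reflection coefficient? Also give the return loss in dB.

|Γ| = (S − 1)/(S + 1) = (2.22 − 1)/(2.22 + 1) = 1.22/3.22
RL = −20·log₁₀|Γ| = −20·log₁₀(0.379)

|Γ| ≈ 0.379; return loss ≈ 8.43 dB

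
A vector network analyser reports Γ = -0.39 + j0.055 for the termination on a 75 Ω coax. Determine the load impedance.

Z_L ≈ 32.7 + j4.26 Ω

Z_L = Z_0·(1 + Γ)/(1 − Γ) = 75·(0.61 + j0.055)/(1.39 − j0.055)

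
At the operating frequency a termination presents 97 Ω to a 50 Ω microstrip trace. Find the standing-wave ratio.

VSWR ≈ 1.94

Γ = (97 − 50)/(97 + 50) = 0.32
VSWR = (1 + 0.32)/(1 − 0.32)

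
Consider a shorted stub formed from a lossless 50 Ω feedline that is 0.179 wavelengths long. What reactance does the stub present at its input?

X_in ≈ 105 Ω (inductive)

βl = 2π × 0.179 = 64.4°
tan(βl) = 2.09
For a shorted stub, Z_in = jZ_0·tan(βl)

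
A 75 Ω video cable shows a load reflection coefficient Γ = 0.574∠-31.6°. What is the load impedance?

Z_L ≈ 143 − j128 Ω

Z_L = Z_0·(1 + Γ)/(1 − Γ) = 75·(1.49 − j0.301)/(0.511 + j0.301)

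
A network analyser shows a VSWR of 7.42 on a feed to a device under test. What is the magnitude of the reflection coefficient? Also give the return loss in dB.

|Γ| ≈ 0.762; return loss ≈ 2.36 dB

|Γ| = (S − 1)/(S + 1) = (7.42 − 1)/(7.42 + 1) = 6.42/8.42
RL = −20·log₁₀|Γ| = −20·log₁₀(0.762)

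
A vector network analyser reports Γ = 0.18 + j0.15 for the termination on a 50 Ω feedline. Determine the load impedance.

Z_L ≈ 68 + j21.6 Ω

Z_L = Z_0·(1 + Γ)/(1 − Γ) = 50·(1.18 + j0.15)/(0.82 − j0.15)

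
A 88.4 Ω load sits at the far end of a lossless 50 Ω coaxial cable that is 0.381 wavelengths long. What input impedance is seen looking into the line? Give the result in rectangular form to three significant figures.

Z_in ≈ 44.6 + j26.7 Ω

βl = 2π × 0.381 = 137°
tan(βl) = tan(137°) = -0.927
Z_in = Z_0·(Z_L + jZ_0·tanβl)/(Z_0 + jZ_L·tanβl)
     = 50·(88.4 − j46.4)/(50 − j82)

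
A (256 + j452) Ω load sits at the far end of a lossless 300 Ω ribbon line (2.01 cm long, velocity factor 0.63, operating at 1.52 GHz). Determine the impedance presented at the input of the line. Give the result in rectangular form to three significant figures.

λ = v/f = 0.63·c / 1.52 GHz = 0.124 m
βl = 2π·l/λ = 2π × 0.162 = 58.2°
tan(βl) = tan(58.2°) = 1.61
Z_in = Z_0·(Z_L + jZ_0·tanβl)/(Z_0 + jZ_L·tanβl)
     = 300·(256 + j936)/(-429 + j413)

Z_in ≈ 234 − j429 Ω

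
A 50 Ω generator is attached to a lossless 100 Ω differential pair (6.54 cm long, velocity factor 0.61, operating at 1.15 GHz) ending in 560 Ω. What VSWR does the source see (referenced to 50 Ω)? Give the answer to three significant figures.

λ = v/f = 0.61·c / 1.15 GHz = 0.159 m
βl = 2π·l/λ = 2π × 0.411 = 148°
tan(βl) = -0.626
Z_in = Z_0·(Z_L + jZ_0·tanβl)/(Z_0 + jZ_L·tanβl) = 58.7 + j143 Ω
Γ_s = (Z_in − Z_s)/(Z_in + Z_s) = (8.65 + j143)/(109 + j143), |Γ_s| = 0.798
VSWR = (1 + |Γ_s|)/(1 − |Γ_s|)

VSWR ≈ 8.89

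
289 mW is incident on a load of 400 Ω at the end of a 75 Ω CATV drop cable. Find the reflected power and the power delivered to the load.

Γ = (400 − 75)/(400 + 75) = 0.684
|Γ|² = 0.468
P_refl = |Γ|²·P_inc = 135 mW, P_del = (1 − |Γ|²)·P_inc = 154 mW

P_reflected ≈ 135 mW; P_delivered ≈ 154 mW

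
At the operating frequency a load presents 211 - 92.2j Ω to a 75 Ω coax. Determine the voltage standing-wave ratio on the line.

VSWR ≈ 3.41

Γ = (Z_L − Z_0)/(Z_L + Z_0) = (136 − j92.2)/(286 − j92.2)
|Γ| = 164/300 = 0.547
VSWR = (1 + |Γ|)/(1 − |Γ|) = 1.55/0.453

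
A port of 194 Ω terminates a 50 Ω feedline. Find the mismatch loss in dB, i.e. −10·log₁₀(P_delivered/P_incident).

mismatch loss ≈ 1.86 dB

Γ = (194 − 50)/(194 + 50) = 0.59
|Γ|² = 0.348, so P_del/P_inc = 1 − |Γ|² = 0.652
ML = −10·log₁₀(1 − |Γ|²)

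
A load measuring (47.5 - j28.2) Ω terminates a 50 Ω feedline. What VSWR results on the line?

VSWR ≈ 1.77

Γ = (Z_L − Z_0)/(Z_L + Z_0) = (-2.5 − j28.2)/(97.5 − j28.2)
|Γ| = 28.3/101 = 0.279
VSWR = (1 + |Γ|)/(1 − |Γ|) = 1.28/0.721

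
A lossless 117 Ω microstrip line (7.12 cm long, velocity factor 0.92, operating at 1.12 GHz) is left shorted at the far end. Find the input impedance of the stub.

λ = v/f = 0.92·c / 1.12 GHz = 0.246 m
βl = 2π·l/λ = 2π × 0.289 = 104°
tan(βl) = -4.01
For a shorted stub, Z_in = jZ_0·tan(βl)

Z_in ≈ −j469 Ω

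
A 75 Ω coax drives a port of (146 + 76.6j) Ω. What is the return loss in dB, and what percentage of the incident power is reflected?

RL ≈ 7 dB; 19.9% of incident power reflected

Γ = (71 + j76.6)/(221 + j76.6), |Γ| = 0.447
RL = −20·log₁₀(0.447) = 7 dB
P_refl/P_inc = |Γ|² = 0.199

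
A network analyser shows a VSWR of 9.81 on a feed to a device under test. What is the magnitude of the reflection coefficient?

|Γ| ≈ 0.815

|Γ| = (S − 1)/(S + 1) = (9.81 − 1)/(9.81 + 1) = 8.81/10.8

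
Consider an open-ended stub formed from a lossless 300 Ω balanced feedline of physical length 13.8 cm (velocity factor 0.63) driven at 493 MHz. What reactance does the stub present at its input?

λ = v/f = 0.63·c / 493 MHz = 0.383 m
βl = 2π·l/λ = 2π × 0.36 = 130°
tan(βl) = -1.21
For an open-ended stub, Z_in = −jZ_0·cot(βl) = −jZ_0/tan(βl)

X_in ≈ 248 Ω (inductive)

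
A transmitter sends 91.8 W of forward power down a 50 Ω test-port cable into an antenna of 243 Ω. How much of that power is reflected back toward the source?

Γ = (243 − 50)/(243 + 50) = 0.659
|Γ|² = 0.434
P_refl = |Γ|²·P_inc = 39.8 W, P_del = (1 − |Γ|²)·P_inc = 52 W

P_reflected ≈ 39.8 W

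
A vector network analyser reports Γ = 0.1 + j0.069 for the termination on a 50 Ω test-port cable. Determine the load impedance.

Z_L ≈ 60.5 + j8.47 Ω

Z_L = Z_0·(1 + Γ)/(1 − Γ) = 50·(1.1 + j0.069)/(0.9 − j0.069)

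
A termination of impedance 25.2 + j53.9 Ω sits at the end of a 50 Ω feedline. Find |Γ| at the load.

|Γ| ≈ 0.641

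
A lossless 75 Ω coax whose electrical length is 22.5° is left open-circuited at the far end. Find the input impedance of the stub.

Z_in ≈ −j181 Ω

tan(βl) = 0.414
For an open-circuited stub, Z_in = −jZ_0·cot(βl) = −jZ_0/tan(βl)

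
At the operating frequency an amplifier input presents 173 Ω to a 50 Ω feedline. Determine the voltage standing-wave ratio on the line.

VSWR ≈ 3.46

For a purely resistive load, VSWR = R_L/Z_0 or Z_0/R_L (whichever > 1) = 173/50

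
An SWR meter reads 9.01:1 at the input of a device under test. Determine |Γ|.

|Γ| = (S − 1)/(S + 1) = (9.01 − 1)/(9.01 + 1) = 8.01/10

|Γ| ≈ 0.8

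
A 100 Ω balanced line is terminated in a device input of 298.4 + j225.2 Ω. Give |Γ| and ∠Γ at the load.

Γ = (Z_L − Z_0)/(Z_L + Z_0) = (198.4 + j225.2)/(398.4 + j225.2)
|Γ| = 300/458 = 0.656

Γ ≈ 0.656 ∠ 19.1°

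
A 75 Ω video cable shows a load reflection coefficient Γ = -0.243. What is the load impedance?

Z_L ≈ 45.7 Ω

Z_L = Z_0·(1 + Γ)/(1 − Γ) = 75·(0.757)/(1.24)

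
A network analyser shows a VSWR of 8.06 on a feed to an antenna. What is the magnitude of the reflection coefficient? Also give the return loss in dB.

|Γ| = (S − 1)/(S + 1) = (8.06 − 1)/(8.06 + 1) = 7.06/9.06
RL = −20·log₁₀|Γ| = −20·log₁₀(0.779)

|Γ| ≈ 0.779; return loss ≈ 2.17 dB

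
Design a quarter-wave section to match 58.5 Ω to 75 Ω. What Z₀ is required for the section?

Z_qwt = √(Z_0·R_L) = √(75 × 58.5) = √4388

Z_qwt ≈ 66.2 Ω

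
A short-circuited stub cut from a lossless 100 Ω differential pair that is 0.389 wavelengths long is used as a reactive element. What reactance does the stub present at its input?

X_in ≈ -83.8 Ω (capacitive)

βl = 2π × 0.389 = 140°
tan(βl) = -0.838
For a short-circuited stub, Z_in = jZ_0·tan(βl)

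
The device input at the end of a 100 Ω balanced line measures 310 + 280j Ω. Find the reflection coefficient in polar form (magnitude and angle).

Γ = (Z_L − Z_0)/(Z_L + Z_0) = (210 + j280)/(410 + j280)
|Γ| = 350/496 = 0.705

Γ ≈ 0.705 ∠ 18.8°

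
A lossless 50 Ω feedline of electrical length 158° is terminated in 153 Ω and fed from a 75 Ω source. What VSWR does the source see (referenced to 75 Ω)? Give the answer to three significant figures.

tan(βl) = -0.404
Z_in = Z_0·(Z_L + jZ_0·tanβl)/(Z_0 + jZ_L·tanβl) = 70.4 + j66.8 Ω
Γ_s = (Z_in − Z_s)/(Z_in + Z_s) = (-4.61 + j66.8)/(145 + j66.8), |Γ_s| = 0.419
VSWR = (1 + |Γ_s|)/(1 − |Γ_s|)

VSWR ≈ 2.44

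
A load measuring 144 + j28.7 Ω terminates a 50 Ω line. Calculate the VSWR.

Γ = (Z_L − Z_0)/(Z_L + Z_0) = (94 + j28.7)/(194 + j28.7)
|Γ| = 98.3/196 = 0.501
VSWR = (1 + |Γ|)/(1 − |Γ|) = 1.5/0.499

VSWR ≈ 3.01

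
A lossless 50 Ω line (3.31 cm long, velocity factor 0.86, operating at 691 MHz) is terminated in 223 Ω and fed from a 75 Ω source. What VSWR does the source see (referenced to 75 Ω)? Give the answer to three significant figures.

VSWR ≈ 4.05

λ = v/f = 0.86·c / 691 MHz = 0.373 m
βl = 2π·l/λ = 2π × 0.0887 = 31.9°
tan(βl) = 0.623
Z_in = Z_0·(Z_L + jZ_0·tanβl)/(Z_0 + jZ_L·tanβl) = 35.5 − j67.5 Ω
Γ_s = (Z_in − Z_s)/(Z_in + Z_s) = (-39.5 − j67.5)/(111 − j67.5), |Γ_s| = 0.604
VSWR = (1 + |Γ_s|)/(1 − |Γ_s|)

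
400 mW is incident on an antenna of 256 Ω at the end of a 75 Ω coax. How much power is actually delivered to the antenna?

P_delivered ≈ 280 mW

Γ = (256 − 75)/(256 + 75) = 0.547
|Γ|² = 0.299
P_refl = |Γ|²·P_inc = 120 mW, P_del = (1 − |Γ|²)·P_inc = 280 mW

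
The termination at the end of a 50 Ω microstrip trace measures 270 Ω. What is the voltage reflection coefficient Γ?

Γ = 0.688

Γ = (Z_L − Z_0)/(Z_L + Z_0) = (270 − 50)/(270 + 50) = 220/320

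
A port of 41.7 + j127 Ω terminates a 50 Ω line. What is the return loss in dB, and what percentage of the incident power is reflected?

Γ = (-8.3 + j127)/(91.7 + j127), |Γ| = 0.812
RL = −20·log₁₀(0.812) = 1.8 dB
P_refl/P_inc = |Γ|² = 0.66

RL ≈ 1.8 dB; 66% of incident power reflected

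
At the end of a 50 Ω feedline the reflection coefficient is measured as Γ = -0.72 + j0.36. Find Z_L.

Z_L = Z_0·(1 + Γ)/(1 − Γ) = 50·(0.28 + j0.36)/(1.72 − j0.36)

Z_L ≈ 5.7 + j11.7 Ω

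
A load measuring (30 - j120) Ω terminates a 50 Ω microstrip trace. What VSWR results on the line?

Γ = (Z_L − Z_0)/(Z_L + Z_0) = (-20 − j120)/(80 − j120)
|Γ| = 122/144 = 0.844
VSWR = (1 + |Γ|)/(1 − |Γ|) = 1.84/0.156

VSWR ≈ 11.8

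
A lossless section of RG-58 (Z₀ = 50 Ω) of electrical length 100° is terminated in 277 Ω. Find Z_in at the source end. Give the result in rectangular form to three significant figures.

tan(βl) = tan(100°) = -5.67
Z_in = Z_0·(Z_L + jZ_0·tanβl)/(Z_0 + jZ_L·tanβl)
     = 50·(277 − j284)/(50 − j1570)

Z_in ≈ 9.3 + j8.52 Ω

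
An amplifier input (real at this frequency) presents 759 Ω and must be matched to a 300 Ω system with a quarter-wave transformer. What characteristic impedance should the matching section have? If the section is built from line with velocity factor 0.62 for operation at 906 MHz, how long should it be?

Z_qwt ≈ 477 Ω; length ≈ 5.13 cm

Z_qwt = √(Z_0·R_L) = √(300 × 759) = √227700
λ = 0.62·c/f = 0.205 m, so l = λ/4 = 0.0513 m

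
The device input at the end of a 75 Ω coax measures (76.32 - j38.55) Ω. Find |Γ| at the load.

|Γ| ≈ 0.247

Γ = (Z_L − Z_0)/(Z_L + Z_0) = (1.32 − j38.55)/(151.3 − j38.55)
|Γ| = 38.6/156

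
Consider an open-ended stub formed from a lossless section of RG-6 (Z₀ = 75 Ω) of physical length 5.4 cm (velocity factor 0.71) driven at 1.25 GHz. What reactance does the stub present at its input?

X_in ≈ 33.5 Ω (inductive)

λ = v/f = 0.71·c / 1.25 GHz = 0.17 m
βl = 2π·l/λ = 2π × 0.317 = 114°
tan(βl) = -2.24
For an open-ended stub, Z_in = −jZ_0·cot(βl) = −jZ_0/tan(βl)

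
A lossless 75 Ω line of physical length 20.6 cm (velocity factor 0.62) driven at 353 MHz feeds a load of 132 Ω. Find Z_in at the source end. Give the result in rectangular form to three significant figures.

Z_in ≈ 71.7 + j41.9 Ω

λ = v/f = 0.62·c / 353 MHz = 0.527 m
βl = 2π·l/λ = 2π × 0.391 = 141°
tan(βl) = tan(141°) = -0.817
Z_in = Z_0·(Z_L + jZ_0·tanβl)/(Z_0 + jZ_L·tanβl)
     = 75·(132 − j61.3)/(75 − j108)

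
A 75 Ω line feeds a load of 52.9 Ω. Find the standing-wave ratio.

VSWR ≈ 1.42

Γ = (52.9 − 75)/(52.9 + 75) = -0.173
VSWR = (1 + 0.173)/(1 − 0.173)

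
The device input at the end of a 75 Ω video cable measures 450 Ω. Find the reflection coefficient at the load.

Γ = 0.714

Γ = (Z_L − Z_0)/(Z_L + Z_0) = (450 − 75)/(450 + 75) = 375/525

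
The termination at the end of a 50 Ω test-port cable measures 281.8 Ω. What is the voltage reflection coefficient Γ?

Γ = (Z_L − Z_0)/(Z_L + Z_0) = (281.8 − 50)/(281.8 + 50) = 231.8/331.8

Γ = 0.699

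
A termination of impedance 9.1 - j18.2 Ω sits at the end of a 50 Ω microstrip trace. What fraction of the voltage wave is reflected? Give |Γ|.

Γ = (Z_L − Z_0)/(Z_L + Z_0) = (-40.9 − j18.2)/(59.1 − j18.2)
|Γ| = 44.8/61.8

|Γ| ≈ 0.724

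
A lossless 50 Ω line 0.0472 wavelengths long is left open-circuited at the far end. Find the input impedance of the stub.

Z_in ≈ −j164 Ω

βl = 2π × 0.0472 = 17°
tan(βl) = 0.306
For an open-circuited stub, Z_in = −jZ_0·cot(βl) = −jZ_0/tan(βl)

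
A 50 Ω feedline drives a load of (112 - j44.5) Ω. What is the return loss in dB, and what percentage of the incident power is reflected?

RL ≈ 6.85 dB; 20.6% of incident power reflected

Γ = (62 − j44.5)/(162 − j44.5), |Γ| = 0.454
RL = −20·log₁₀(0.454) = 6.85 dB
P_refl/P_inc = |Γ|² = 0.206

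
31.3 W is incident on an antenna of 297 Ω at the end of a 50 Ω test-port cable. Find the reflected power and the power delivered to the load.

Γ = (297 − 50)/(297 + 50) = 0.712
|Γ|² = 0.507
P_refl = |Γ|²·P_inc = 15.9 W, P_del = (1 − |Γ|²)·P_inc = 15.4 W

P_reflected ≈ 15.9 W; P_delivered ≈ 15.4 W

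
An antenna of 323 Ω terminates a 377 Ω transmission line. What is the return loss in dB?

RL ≈ 22.3 dB

Γ = (323 − 377)/(323 + 377) = -0.0771
RL = −20·log₁₀|Γ| = −20·log₁₀(0.0771)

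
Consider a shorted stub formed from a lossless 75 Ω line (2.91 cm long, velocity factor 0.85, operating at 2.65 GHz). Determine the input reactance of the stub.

λ = v/f = 0.85·c / 2.65 GHz = 0.0962 m
βl = 2π·l/λ = 2π × 0.302 = 109°
tan(βl) = -2.93
For a shorted stub, Z_in = jZ_0·tan(βl)

X_in ≈ -219 Ω (capacitive)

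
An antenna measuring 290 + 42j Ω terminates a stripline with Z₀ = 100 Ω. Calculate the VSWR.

VSWR ≈ 2.97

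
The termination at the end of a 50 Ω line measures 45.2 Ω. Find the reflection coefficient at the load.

Γ = -0.0504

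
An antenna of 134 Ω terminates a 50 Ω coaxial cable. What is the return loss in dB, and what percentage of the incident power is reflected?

Γ = (134 − 50)/(134 + 50) = 0.457
RL = −20·log₁₀(0.457) = 6.81 dB
P_refl/P_inc = |Γ|² = 0.208

RL ≈ 6.81 dB; 20.8% of incident power reflected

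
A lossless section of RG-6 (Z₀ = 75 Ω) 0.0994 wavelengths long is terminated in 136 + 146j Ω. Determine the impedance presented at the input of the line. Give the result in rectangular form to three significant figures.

Z_in ≈ 110 − j138 Ω

βl = 2π × 0.0994 = 35.8°
tan(βl) = tan(35.8°) = 0.721
Z_in = Z_0·(Z_L + jZ_0·tanβl)/(Z_0 + jZ_L·tanβl)
     = 75·(136 + j200)/(-30.2 + j98)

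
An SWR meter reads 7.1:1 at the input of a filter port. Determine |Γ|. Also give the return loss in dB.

|Γ| ≈ 0.753; return loss ≈ 2.46 dB

|Γ| = (S − 1)/(S + 1) = (7.1 − 1)/(7.1 + 1) = 6.1/8.1
RL = −20·log₁₀|Γ| = −20·log₁₀(0.753)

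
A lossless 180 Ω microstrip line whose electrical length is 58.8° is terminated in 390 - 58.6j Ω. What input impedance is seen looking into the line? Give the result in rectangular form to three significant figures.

tan(βl) = tan(58.8°) = 1.65
Z_in = Z_0·(Z_L + jZ_0·tanβl)/(Z_0 + jZ_L·tanβl)
     = 180·(390 + j239)/(277 + j644)

Z_in ≈ 95.8 − j67.8 Ω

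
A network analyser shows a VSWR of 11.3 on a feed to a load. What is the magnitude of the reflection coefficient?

|Γ| = (S − 1)/(S + 1) = (11.3 − 1)/(11.3 + 1) = 10.3/12.3

|Γ| ≈ 0.837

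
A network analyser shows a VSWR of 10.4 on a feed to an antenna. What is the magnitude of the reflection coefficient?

|Γ| ≈ 0.825

|Γ| = (S − 1)/(S + 1) = (10.4 − 1)/(10.4 + 1) = 9.4/11.4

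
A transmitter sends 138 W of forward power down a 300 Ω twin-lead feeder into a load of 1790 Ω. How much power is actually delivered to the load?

Γ = (1790 − 300)/(1790 + 300) = 0.713
|Γ|² = 0.508
P_refl = |Γ|²·P_inc = 70.1 W, P_del = (1 − |Γ|²)·P_inc = 67.9 W

P_delivered ≈ 67.9 W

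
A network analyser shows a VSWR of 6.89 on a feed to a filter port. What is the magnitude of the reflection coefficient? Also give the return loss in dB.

|Γ| ≈ 0.747; return loss ≈ 2.54 dB

|Γ| = (S − 1)/(S + 1) = (6.89 − 1)/(6.89 + 1) = 5.89/7.89
RL = −20·log₁₀|Γ| = −20·log₁₀(0.747)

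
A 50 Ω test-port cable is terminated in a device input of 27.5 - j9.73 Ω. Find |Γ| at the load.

|Γ| ≈ 0.314

Γ = (Z_L − Z_0)/(Z_L + Z_0) = (-22.5 − j9.73)/(77.5 − j9.73)
|Γ| = 24.5/78.1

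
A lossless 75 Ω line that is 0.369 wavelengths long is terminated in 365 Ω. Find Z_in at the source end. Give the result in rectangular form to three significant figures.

Z_in ≈ 27.7 + j64.3 Ω

βl = 2π × 0.369 = 133°
tan(βl) = tan(133°) = -1.08
Z_in = Z_0·(Z_L + jZ_0·tanβl)/(Z_0 + jZ_L·tanβl)
     = 75·(365 − j80.9)/(75 − j394)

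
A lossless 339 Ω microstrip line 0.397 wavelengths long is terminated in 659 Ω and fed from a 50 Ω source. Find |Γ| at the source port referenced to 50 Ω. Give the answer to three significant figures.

|Γ| ≈ 0.813

βl = 2π × 0.397 = 143°
tan(βl) = -0.756
Z_in = Z_0·(Z_L + jZ_0·tanβl)/(Z_0 + jZ_L·tanβl) = 328 + j225 Ω
Γ_s = (Z_in − Z_s)/(Z_in + Z_s) = (278 + j225)/(378 + j225), |Γ_s| = 0.813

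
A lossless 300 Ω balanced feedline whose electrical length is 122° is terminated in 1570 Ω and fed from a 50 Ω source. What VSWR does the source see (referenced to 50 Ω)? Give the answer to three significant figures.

VSWR ≈ 10.2

tan(βl) = -1.6
Z_in = Z_0·(Z_L + jZ_0·tanβl)/(Z_0 + jZ_L·tanβl) = 78.6 + j178 Ω
Γ_s = (Z_in − Z_s)/(Z_in + Z_s) = (28.6 + j178)/(129 + j178), |Γ_s| = 0.821
VSWR = (1 + |Γ_s|)/(1 − |Γ_s|)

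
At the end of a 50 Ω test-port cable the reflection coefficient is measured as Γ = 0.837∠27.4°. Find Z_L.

Z_L = Z_0·(1 + Γ)/(1 − Γ) = 50·(1.74 + j0.385)/(0.257 − j0.385)

Z_L ≈ 69.8 + j180 Ω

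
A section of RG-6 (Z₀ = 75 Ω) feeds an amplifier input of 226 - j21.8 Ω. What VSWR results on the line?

Γ = (Z_L − Z_0)/(Z_L + Z_0) = (151 − j21.8)/(301 − j21.8)
|Γ| = 153/302 = 0.506
VSWR = (1 + |Γ|)/(1 − |Γ|) = 1.51/0.494

VSWR ≈ 3.04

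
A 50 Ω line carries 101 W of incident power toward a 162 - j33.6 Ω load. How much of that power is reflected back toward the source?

P_reflected ≈ 30 W

|Γ| = |(112 − j33.6)/(212 − j33.6)| = 0.545
|Γ|² = 0.297
P_refl = |Γ|²·P_inc = 30 W, P_del = (1 − |Γ|²)·P_inc = 71 W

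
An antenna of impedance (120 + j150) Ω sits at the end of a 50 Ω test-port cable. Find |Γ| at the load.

|Γ| ≈ 0.73

Γ = (Z_L − Z_0)/(Z_L + Z_0) = (70 + j150)/(170 + j150)
|Γ| = 166/227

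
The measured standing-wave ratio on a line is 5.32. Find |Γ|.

|Γ| ≈ 0.684

|Γ| = (S − 1)/(S + 1) = (5.32 − 1)/(5.32 + 1) = 4.32/6.32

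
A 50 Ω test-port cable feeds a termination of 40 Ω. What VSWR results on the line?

For a purely resistive load, VSWR = R_L/Z_0 or Z_0/R_L (whichever > 1) = 50/40

VSWR ≈ 1.25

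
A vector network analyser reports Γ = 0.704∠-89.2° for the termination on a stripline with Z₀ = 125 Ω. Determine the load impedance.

Z_L = Z_0·(1 + Γ)/(1 − Γ) = 125·(1.01 − j0.704)/(0.99 + j0.704)

Z_L ≈ 42.7 − j119 Ω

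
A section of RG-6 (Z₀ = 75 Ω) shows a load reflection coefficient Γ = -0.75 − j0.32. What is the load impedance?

Z_L ≈ 7.94 − j15.2 Ω

Z_L = Z_0·(1 + Γ)/(1 − Γ) = 75·(0.25 − j0.32)/(1.75 + j0.32)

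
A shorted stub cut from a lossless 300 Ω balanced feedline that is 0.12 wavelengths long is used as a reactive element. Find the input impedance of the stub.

βl = 2π × 0.12 = 43.2°
tan(βl) = 0.939
For a shorted stub, Z_in = jZ_0·tan(βl)

Z_in ≈ +j282 Ω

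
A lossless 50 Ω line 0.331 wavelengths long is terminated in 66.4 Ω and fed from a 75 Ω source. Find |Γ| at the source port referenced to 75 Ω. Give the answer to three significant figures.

βl = 2π × 0.331 = 119°
tan(βl) = -1.79
Z_in = Z_0·(Z_L + jZ_0·tanβl)/(Z_0 + jZ_L·tanβl) = 42 + j10.3 Ω
Γ_s = (Z_in − Z_s)/(Z_in + Z_s) = (-33 + j10.3)/(117 + j10.3), |Γ_s| = 0.295

|Γ| ≈ 0.295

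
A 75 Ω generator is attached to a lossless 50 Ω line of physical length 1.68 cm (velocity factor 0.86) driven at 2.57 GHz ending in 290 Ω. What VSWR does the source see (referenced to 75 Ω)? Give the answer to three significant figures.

VSWR ≈ 7.53

λ = v/f = 0.86·c / 2.57 GHz = 0.1 m
βl = 2π·l/λ = 2π × 0.167 = 60.2°
tan(βl) = 1.75
Z_in = Z_0·(Z_L + jZ_0·tanβl)/(Z_0 + jZ_L·tanβl) = 11.3 − j27.5 Ω
Γ_s = (Z_in − Z_s)/(Z_in + Z_s) = (-63.7 − j27.5)/(86.3 − j27.5), |Γ_s| = 0.765
VSWR = (1 + |Γ_s|)/(1 − |Γ_s|)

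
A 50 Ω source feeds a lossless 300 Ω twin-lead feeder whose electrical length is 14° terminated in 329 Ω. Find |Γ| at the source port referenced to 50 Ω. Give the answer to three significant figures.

tan(βl) = 0.249
Z_in = Z_0·(Z_L + jZ_0·tanβl)/(Z_0 + jZ_L·tanβl) = 325 − j14.1 Ω
Γ_s = (Z_in − Z_s)/(Z_in + Z_s) = (275 − j14.1)/(375 − j14.1), |Γ_s| = 0.734

|Γ| ≈ 0.734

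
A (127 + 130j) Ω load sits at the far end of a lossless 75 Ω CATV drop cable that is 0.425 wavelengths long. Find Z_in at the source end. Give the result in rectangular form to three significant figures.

Z_in ≈ 37.3 + j65.8 Ω

βl = 2π × 0.425 = 153°
tan(βl) = tan(153°) = -0.51
Z_in = Z_0·(Z_L + jZ_0·tanβl)/(Z_0 + jZ_L·tanβl)
     = 75·(127 + j91.8)/(141 − j64.7)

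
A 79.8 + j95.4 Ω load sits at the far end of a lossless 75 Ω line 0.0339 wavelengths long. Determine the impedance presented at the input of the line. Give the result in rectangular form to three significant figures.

Z_in ≈ 144 + j108 Ω

βl = 2π × 0.0339 = 12.2°
tan(βl) = tan(12.2°) = 0.216
Z_in = Z_0·(Z_L + jZ_0·tanβl)/(Z_0 + jZ_L·tanβl)
     = 75·(79.8 + j112)/(54.4 + j17.3)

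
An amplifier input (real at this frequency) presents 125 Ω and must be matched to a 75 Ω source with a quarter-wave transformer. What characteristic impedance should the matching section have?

Z_qwt ≈ 96.8 Ω

Z_qwt = √(Z_0·R_L) = √(75 × 125) = √9375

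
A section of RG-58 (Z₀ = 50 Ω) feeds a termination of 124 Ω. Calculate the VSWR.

Γ = (124 − 50)/(124 + 50) = 0.425
VSWR = (1 + 0.425)/(1 − 0.425)

VSWR ≈ 2.48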